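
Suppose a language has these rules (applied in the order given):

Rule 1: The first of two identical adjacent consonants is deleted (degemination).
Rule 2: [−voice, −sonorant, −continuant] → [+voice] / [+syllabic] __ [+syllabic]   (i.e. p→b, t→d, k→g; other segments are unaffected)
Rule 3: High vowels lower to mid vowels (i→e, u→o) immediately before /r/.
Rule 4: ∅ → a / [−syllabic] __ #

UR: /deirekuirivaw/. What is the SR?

Rule 1 (degemination): no segment meets the environment; /deirekuirivaw/ is unchanged.
Rule 2 (intervocalic voicing): /k/ is a voiceless stop between vowels /e/ and /u/, so it voices to [g]. /deirekuirivaw/ → deireguirivaw.
Rule 3 (pre-rhotic lowering): /i/ is a high vowel immediately before /r/, so it lowers to [e]. /i/ is a high vowel immediately before /r/, so it lowers to [e]. /deireguirivaw/ → deereguerivaw.
Rule 4 (final a-epenthesis): the form ends in the consonant /w/, so [a] is inserted word-finally. /deereguerivaw/ → deereguerivawa.

deereguerivawa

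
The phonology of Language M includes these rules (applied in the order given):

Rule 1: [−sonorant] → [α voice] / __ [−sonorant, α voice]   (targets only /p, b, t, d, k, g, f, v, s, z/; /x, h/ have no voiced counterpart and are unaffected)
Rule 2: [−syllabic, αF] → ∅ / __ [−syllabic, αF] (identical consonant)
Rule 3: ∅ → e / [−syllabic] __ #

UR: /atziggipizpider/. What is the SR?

Rule 1 (regressive voicing assimilation): /t/ precedes the voiced obstruent /z/, so it voices to [d] by assimilation. /z/ precedes the voiceless obstruent /p/, so it devoices to [s] by assimilation. /atziggipizpider/ → adziggipispider.
Rule 2 (degemination): /gg/ is a geminate; the first /g/ deletes. /adziggipispider/ → adzigipispider.
Rule 3 (final e-epenthesis): the form ends in the consonant /r/, so [e] is inserted word-finally. /adzigipispider/ → adzigipispidere.

adzigipispidere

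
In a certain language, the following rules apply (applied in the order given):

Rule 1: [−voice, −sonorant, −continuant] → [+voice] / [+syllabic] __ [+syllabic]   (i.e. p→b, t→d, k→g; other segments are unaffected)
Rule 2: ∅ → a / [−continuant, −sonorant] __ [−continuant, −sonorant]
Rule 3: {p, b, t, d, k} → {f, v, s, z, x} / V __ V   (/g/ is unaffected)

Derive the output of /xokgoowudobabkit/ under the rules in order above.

Rule 1 (intervocalic voicing): no segment meets the environment; /xokgoowudobabkit/ is unchanged.
Rule 2 (stop-cluster a-epenthesis): /k/ and /g/ form a stop–stop cluster, so [a] is inserted between them. /b/ and /k/ form a stop–stop cluster, so [a] is inserted between them. /xokgoowudobabkit/ → xokagoowudobabakit.
Rule 3 (intervocalic spirantization): /k/ is a stop between vowels /o/ and /a/, so it spirantizes to the fricative [x]. /d/ is a stop between vowels /u/ and /o/, so it spirantizes to the fricative [z]. /b/ is a stop between vowels /o/ and /a/, so it spirantizes to the fricative [v]. /b/ is a stop between vowels /a/ and /a/, so it spirantizes to the fricative [v]. /k/ is a stop between vowels /a/ and /i/, so it spirantizes to the fricative [x]. /xokagoowudobabakit/ → xoxagoowuzovavaxit.

xoxagoowuzovavaxit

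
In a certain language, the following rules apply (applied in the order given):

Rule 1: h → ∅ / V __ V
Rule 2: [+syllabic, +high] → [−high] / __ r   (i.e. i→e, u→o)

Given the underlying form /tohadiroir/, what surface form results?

Rule 1 (intervocalic h-deletion): /h/ occurs between vowels /o/ and /a/, so it deletes. /tohadiroir/ → toadiroir.
Rule 2 (pre-rhotic lowering): /i/ is a high vowel immediately before /r/, so it lowers to [e]. /i/ is a high vowel immediately before /r/, so it lowers to [e]. /toadiroir/ → toaderoer.

toaderoer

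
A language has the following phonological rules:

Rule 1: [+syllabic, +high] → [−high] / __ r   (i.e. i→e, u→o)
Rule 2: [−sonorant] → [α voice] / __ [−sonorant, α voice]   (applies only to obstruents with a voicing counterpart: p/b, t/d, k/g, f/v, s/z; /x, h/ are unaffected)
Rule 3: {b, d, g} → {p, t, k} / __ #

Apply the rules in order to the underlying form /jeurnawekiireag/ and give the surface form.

jeornawekiereak

Rule 1 (pre-rhotic lowering): /u/ is a high vowel immediately before /r/, so it lowers to [o]. /i/ is a high vowel immediately before /r/, so it lowers to [e]. /jeurnawekiireag/ → jeornawekiereag.
Rule 2 (regressive voicing assimilation): no segment meets the environment; /jeornawekiereag/ is unchanged.
Rule 3 (final devoicing): /g/ is a voiced stop in word-final position, so it devoices to [k]. /jeornawekiereag/ → jeornawekiereak.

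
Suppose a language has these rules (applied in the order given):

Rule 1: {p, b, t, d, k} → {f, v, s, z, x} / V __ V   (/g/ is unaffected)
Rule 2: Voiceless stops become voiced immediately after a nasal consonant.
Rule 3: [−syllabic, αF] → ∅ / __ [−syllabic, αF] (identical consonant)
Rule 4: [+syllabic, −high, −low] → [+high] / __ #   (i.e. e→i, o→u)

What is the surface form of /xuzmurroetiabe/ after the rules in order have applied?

xuzmuroesiavi

Rule 1 (intervocalic spirantization): /t/ is a stop between vowels /e/ and /i/, so it spirantizes to the fricative [s]. /b/ is a stop between vowels /a/ and /e/, so it spirantizes to the fricative [v]. /xuzmurroetiabe/ → xuzmurroesiave.
Rule 2 (post-nasal voicing): no segment meets the environment; /xuzmurroesiave/ is unchanged.
Rule 3 (degemination): /rr/ is a geminate; the first /r/ deletes. /xuzmurroesiave/ → xuzmuroesiave.
Rule 4 (final vowel raising): /e/ is a mid vowel in word-final position, so it raises to [i]. /xuzmuroesiave/ → xuzmuroesiavi.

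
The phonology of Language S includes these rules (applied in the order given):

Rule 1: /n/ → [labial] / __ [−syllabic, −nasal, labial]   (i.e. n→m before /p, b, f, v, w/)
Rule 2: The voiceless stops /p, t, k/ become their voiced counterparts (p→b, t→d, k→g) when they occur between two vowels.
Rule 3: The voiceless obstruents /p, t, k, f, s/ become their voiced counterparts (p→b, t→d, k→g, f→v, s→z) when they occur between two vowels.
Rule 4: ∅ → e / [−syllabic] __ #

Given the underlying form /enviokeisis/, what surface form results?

Rule 1 (nasal place assimilation): /n/ precedes the labial consonant /v/, so it assimilates in place to [m]. /enviokeisis/ → emviokeisis.
Rule 2 (intervocalic voicing): /k/ is a voiceless stop between vowels /o/ and /e/, so it voices to [g]. /emviokeisis/ → emviogeisis.
Rule 3 (intervocalic voicing): /s/ is a voiceless obstruent between vowels /i/ and /i/, so it voices to [z]. /emviogeisis/ → emviogeizis.
Rule 4 (final e-epenthesis): the form ends in the consonant /s/, so [e] is inserted word-finally. /emviogeizis/ → emviogeizise.

emviogeizise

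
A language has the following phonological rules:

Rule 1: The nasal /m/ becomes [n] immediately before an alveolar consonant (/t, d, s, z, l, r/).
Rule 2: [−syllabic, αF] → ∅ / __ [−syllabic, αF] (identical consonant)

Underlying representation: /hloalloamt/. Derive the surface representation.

Rule 1 (nasal place assimilation): /m/ precedes the alveolar consonant /t/, so it assimilates in place to [n]. /hloalloamt/ → hloalloant.
Rule 2 (degemination): /ll/ is a geminate; the first /l/ deletes. /hloalloant/ → hloaloant.

hloaloant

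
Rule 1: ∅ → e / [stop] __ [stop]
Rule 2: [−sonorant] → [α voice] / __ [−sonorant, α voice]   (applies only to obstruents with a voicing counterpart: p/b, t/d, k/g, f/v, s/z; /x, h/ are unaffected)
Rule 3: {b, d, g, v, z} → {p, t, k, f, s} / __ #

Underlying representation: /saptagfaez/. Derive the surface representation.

Rule 1 (stop-cluster e-epenthesis): /p/ and /t/ form a stop–stop cluster, so [e] is inserted between them. /saptagfaez/ → sapetagfaez.
Rule 2 (regressive voicing assimilation): /g/ precedes the voiceless obstruent /f/, so it devoices to [k] by assimilation. /sapetagfaez/ → sapetakfaez.
Rule 3 (final devoicing): /z/ is a voiced obstruent in word-final position, so it devoices to [s]. /sapetakfaez/ → sapetakfaes.

sapetakfaes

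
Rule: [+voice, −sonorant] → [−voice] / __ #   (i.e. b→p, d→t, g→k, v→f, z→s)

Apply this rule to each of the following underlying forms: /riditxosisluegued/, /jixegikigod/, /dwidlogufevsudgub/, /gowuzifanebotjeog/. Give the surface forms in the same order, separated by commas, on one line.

/riditxosisluegued/: /d/ is a voiced obstruent in word-final position, so it devoices to [t]. → [riditxosislueguet].
/jixegikigod/: /d/ is a voiced obstruent in word-final position, so it devoices to [t]. → [jixegikigot].
/dwidlogufevsudgub/: /b/ is a voiced obstruent in word-final position, so it devoices to [p]. → [dwidlogufevsudgup].
/gowuzifanebotjeog/: /g/ is a voiced obstruent in word-final position, so it devoices to [k]. → [gowuzifanebotjeok].

riditxosislueguet, jixegikigot, dwidlogufevsudgup, gowuzifanebotjeok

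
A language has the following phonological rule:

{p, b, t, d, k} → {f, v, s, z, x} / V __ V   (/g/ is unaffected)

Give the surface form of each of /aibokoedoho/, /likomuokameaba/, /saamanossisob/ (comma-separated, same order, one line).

aivoxoezoho, lixomuoxameava, saamanossisob

/aibokoedoho/: /b/ is a stop between vowels /i/ and /o/, so it spirantizes to the fricative [v]. /k/ is a stop between vowels /o/ and /o/, so it spirantizes to the fricative [x]. /d/ is a stop between vowels /e/ and /o/, so it spirantizes to the fricative [z]. → [aivoxoezoho].
/likomuokameaba/: /k/ is a stop between vowels /i/ and /o/, so it spirantizes to the fricative [x]. /k/ is a stop between vowels /o/ and /a/, so it spirantizes to the fricative [x]. /b/ is a stop between vowels /a/ and /a/, so it spirantizes to the fricative [v]. → [lixomuoxameava].
/saamanossisob/: the rule's environment is not met; surfaces unchanged as [saamanossisob].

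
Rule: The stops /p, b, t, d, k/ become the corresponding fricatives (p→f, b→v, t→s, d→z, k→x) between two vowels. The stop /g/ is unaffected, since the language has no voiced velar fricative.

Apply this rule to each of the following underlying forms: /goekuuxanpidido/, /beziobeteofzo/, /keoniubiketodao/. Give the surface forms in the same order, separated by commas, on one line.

/goekuuxanpidido/: /k/ is a stop between vowels /e/ and /u/, so it spirantizes to the fricative [x]. /d/ is a stop between vowels /i/ and /i/, so it spirantizes to the fricative [z]. /d/ is a stop between vowels /i/ and /o/, so it spirantizes to the fricative [z]. → [goexuuxanpizizo].
/beziobeteofzo/: /b/ is a stop between vowels /o/ and /e/, so it spirantizes to the fricative [v]. /t/ is a stop between vowels /e/ and /e/, so it spirantizes to the fricative [s]. → [bezioveseofzo].
/keoniubiketodao/: /b/ is a stop between vowels /u/ and /i/, so it spirantizes to the fricative [v]. /k/ is a stop between vowels /i/ and /e/, so it spirantizes to the fricative [x]. /t/ is a stop between vowels /e/ and /o/, so it spirantizes to the fricative [s]. /d/ is a stop between vowels /o/ and /a/, so it spirantizes to the fricative [z]. → [keoniuvixesozao].

goexuuxanpizizo, bezioveseofzo, keoniuvixesozao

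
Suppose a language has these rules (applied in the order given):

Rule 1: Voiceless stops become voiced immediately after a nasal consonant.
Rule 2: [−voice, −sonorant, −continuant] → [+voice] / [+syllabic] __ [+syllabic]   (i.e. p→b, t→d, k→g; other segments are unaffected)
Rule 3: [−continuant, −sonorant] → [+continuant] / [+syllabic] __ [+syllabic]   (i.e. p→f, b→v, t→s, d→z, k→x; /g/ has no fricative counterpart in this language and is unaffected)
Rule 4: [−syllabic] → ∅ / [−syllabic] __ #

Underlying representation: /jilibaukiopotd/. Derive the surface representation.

Rule 1 (post-nasal voicing): no segment meets the environment; /jilibaukiopotd/ is unchanged.
Rule 2 (intervocalic voicing): /k/ is a voiceless stop between vowels /u/ and /i/, so it voices to [g]. /p/ is a voiceless stop between vowels /o/ and /o/, so it voices to [b]. /jilibaukiopotd/ → jilibaugiobotd.
Rule 3 (intervocalic spirantization): /b/ is a stop between vowels /i/ and /a/, so it spirantizes to the fricative [v]. /b/ is a stop between vowels /o/ and /o/, so it spirantizes to the fricative [v]. /jilibaugiobotd/ → jilivaugiovotd.
Rule 4 (final cluster simplification): /d/ is the second consonant of a word-final cluster /td/, so it deletes. /jilivaugiovotd/ → jilivaugiovot.

jilivaugiovot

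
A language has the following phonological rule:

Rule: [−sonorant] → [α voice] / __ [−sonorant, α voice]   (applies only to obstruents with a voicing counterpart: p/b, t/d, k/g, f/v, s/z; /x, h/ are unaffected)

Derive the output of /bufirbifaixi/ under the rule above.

bufirbifaixi

No segment of /bufirbifaixi/ meets the structural description of the rule, so the form surfaces unchanged.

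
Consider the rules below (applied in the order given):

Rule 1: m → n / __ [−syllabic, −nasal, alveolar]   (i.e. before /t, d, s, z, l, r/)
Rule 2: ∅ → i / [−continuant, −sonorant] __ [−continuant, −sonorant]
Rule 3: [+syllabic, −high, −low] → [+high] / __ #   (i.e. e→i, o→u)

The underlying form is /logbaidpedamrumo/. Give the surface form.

logibaidipedanrumu

Rule 1 (nasal place assimilation): /m/ precedes the alveolar consonant /r/, so it assimilates in place to [n]. /logbaidpedamrumo/ → logbaidpedanrumo.
Rule 2 (stop-cluster i-epenthesis): /g/ and /b/ form a stop–stop cluster, so [i] is inserted between them. /d/ and /p/ form a stop–stop cluster, so [i] is inserted between them. /logbaidpedanrumo/ → logibaidipedanrumo.
Rule 3 (final vowel raising): /o/ is a mid vowel in word-final position, so it raises to [u]. /logibaidipedanrumo/ → logibaidipedanrumu.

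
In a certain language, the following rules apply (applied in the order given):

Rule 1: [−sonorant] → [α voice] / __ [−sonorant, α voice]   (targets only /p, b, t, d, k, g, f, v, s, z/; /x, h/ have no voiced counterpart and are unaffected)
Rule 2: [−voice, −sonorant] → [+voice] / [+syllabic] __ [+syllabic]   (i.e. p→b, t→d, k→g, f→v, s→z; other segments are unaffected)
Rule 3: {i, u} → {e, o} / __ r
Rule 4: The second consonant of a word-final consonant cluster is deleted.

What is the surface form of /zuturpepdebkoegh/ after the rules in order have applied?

Rule 1 (regressive voicing assimilation): /p/ precedes the voiced obstruent /d/, so it voices to [b] by assimilation. /b/ precedes the voiceless obstruent /k/, so it devoices to [p] by assimilation. /g/ precedes the voiceless obstruent /h/, so it devoices to [k] by assimilation. /zuturpepdebkoegh/ → zuturpebdepkoekh.
Rule 2 (intervocalic voicing): /t/ is a voiceless obstruent between vowels /u/ and /u/, so it voices to [d]. /zuturpebdepkoekh/ → zudurpebdepkoekh.
Rule 3 (pre-rhotic lowering): /u/ is a high vowel immediately before /r/, so it lowers to [o]. /zudurpebdepkoekh/ → zudorpebdepkoekh.
Rule 4 (final cluster simplification): /h/ is the second consonant of a word-final cluster /kh/, so it deletes. /zudorpebdepkoekh/ → zudorpebdepkoek.

zudorpebdepkoek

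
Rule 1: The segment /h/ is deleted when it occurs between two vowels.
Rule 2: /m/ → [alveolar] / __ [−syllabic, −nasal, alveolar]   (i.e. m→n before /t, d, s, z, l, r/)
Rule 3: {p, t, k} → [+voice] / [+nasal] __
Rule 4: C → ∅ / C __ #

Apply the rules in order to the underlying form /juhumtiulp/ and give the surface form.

juundiul

Rule 1 (intervocalic h-deletion): /h/ occurs between vowels /u/ and /u/, so it deletes. /juhumtiulp/ → juumtiulp.
Rule 2 (nasal place assimilation): /m/ precedes the alveolar consonant /t/, so it assimilates in place to [n]. /juumtiulp/ → juuntiulp.
Rule 3 (post-nasal voicing): /t/ is a voiceless stop immediately after the nasal /n/, so it voices to [d]. /juuntiulp/ → juundiulp.
Rule 4 (final cluster simplification): /p/ is the second consonant of a word-final cluster /lp/, so it deletes. /juundiulp/ → juundiul.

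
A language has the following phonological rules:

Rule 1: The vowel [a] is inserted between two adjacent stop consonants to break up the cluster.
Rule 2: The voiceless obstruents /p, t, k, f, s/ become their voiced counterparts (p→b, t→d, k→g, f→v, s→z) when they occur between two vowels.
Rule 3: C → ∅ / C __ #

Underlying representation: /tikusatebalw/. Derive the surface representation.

tiguzadebal

Rule 1 (stop-cluster a-epenthesis): no segment meets the environment; /tikusatebalw/ is unchanged.
Rule 2 (intervocalic voicing): /k/ is a voiceless obstruent between vowels /i/ and /u/, so it voices to [g]. /s/ is a voiceless obstruent between vowels /u/ and /a/, so it voices to [z]. /t/ is a voiceless obstruent between vowels /a/ and /e/, so it voices to [d]. /tikusatebalw/ → tiguzadebalw.
Rule 3 (final cluster simplification): /w/ is the second consonant of a word-final cluster /lw/, so it deletes. /tiguzadebalw/ → tiguzadebal.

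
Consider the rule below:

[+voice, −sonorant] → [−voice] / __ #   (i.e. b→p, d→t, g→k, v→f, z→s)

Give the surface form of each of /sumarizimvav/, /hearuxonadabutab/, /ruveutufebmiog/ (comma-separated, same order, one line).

sumarizimvaf, hearuxonadabutap, ruveutufebmiok

/sumarizimvav/: /v/ is a voiced obstruent in word-final position, so it devoices to [f]. → [sumarizimvaf].
/hearuxonadabutab/: /b/ is a voiced obstruent in word-final position, so it devoices to [p]. → [hearuxonadabutap].
/ruveutufebmiog/: /g/ is a voiced obstruent in word-final position, so it devoices to [k]. → [ruveutufebmiok].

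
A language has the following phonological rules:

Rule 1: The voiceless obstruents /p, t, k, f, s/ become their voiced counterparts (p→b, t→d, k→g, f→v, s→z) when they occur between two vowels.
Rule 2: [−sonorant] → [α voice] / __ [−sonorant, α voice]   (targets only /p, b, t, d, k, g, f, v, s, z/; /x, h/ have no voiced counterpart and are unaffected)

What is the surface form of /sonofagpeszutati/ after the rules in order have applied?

Rule 1 (intervocalic voicing): /f/ is a voiceless obstruent between vowels /o/ and /a/, so it voices to [v]. /t/ is a voiceless obstruent between vowels /u/ and /a/, so it voices to [d]. /t/ is a voiceless obstruent between vowels /a/ and /i/, so it voices to [d]. /sonofagpeszutati/ → sonovagpeszudadi.
Rule 2 (regressive voicing assimilation): /g/ precedes the voiceless obstruent /p/, so it devoices to [k] by assimilation. /s/ precedes the voiced obstruent /z/, so it voices to [z] by assimilation. /sonovagpeszudadi/ → sonovakpezzudadi.

sonovakpezzudadi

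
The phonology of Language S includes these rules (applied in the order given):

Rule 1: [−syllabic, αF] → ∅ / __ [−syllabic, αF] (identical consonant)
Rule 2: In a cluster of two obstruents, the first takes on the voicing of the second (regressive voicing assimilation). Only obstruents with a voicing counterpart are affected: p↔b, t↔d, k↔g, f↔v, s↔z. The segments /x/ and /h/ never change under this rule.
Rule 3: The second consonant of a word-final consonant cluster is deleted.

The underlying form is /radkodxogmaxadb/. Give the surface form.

Rule 1 (degemination): no segment meets the environment; /radkodxogmaxadb/ is unchanged.
Rule 2 (regressive voicing assimilation): /d/ precedes the voiceless obstruent /k/, so it devoices to [t] by assimilation. /d/ precedes the voiceless obstruent /x/, so it devoices to [t] by assimilation. /radkodxogmaxadb/ → ratkotxogmaxadb.
Rule 3 (final cluster simplification): /b/ is the second consonant of a word-final cluster /db/, so it deletes. /ratkotxogmaxadb/ → ratkotxogmaxad.

ratkotxogmaxad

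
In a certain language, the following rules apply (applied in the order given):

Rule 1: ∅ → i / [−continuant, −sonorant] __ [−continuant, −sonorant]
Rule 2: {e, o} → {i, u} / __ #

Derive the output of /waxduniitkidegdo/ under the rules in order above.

Rule 1 (stop-cluster i-epenthesis): /t/ and /k/ form a stop–stop cluster, so [i] is inserted between them. /g/ and /d/ form a stop–stop cluster, so [i] is inserted between them. /waxduniitkidegdo/ → waxduniitikidegido.
Rule 2 (final vowel raising): /o/ is a mid vowel in word-final position, so it raises to [u]. /waxduniitikidegido/ → waxduniitikidegidu.

waxduniitikidegidu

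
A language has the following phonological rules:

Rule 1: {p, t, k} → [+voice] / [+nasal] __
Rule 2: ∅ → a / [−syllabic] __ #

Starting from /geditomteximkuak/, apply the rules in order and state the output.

geditomdeximguaka

Rule 1 (post-nasal voicing): /t/ is a voiceless stop immediately after the nasal /m/, so it voices to [d]. /k/ is a voiceless stop immediately after the nasal /m/, so it voices to [g]. /geditomteximkuak/ → geditomdeximguak.
Rule 2 (final a-epenthesis): the form ends in the consonant /k/, so [a] is inserted word-finally. /geditomdeximguak/ → geditomdeximguaka.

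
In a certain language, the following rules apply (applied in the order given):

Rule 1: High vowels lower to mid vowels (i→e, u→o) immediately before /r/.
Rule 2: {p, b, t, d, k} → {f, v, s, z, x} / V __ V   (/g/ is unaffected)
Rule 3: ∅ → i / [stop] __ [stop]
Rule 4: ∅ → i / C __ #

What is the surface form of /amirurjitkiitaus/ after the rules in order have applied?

Rule 1 (pre-rhotic lowering): /i/ is a high vowel immediately before /r/, so it lowers to [e]. /u/ is a high vowel immediately before /r/, so it lowers to [o]. /amirurjitkiitaus/ → amerorjitkiitaus.
Rule 2 (intervocalic spirantization): /t/ is a stop between vowels /i/ and /a/, so it spirantizes to the fricative [s]. /amerorjitkiitaus/ → amerorjitkiisaus.
Rule 3 (stop-cluster i-epenthesis): /t/ and /k/ form a stop–stop cluster, so [i] is inserted between them. /amerorjitkiisaus/ → amerorjitikiisaus.
Rule 4 (final i-epenthesis): the form ends in the consonant /s/, so [i] is inserted word-finally. /amerorjitikiisaus/ → amerorjitikiisausi.

amerorjitikiisausi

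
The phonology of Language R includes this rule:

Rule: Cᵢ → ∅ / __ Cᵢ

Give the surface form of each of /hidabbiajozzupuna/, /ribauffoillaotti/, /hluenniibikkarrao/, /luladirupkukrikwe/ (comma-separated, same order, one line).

/hidabbiajozzupuna/: /bb/ is a geminate; the first /b/ deletes. /zz/ is a geminate; the first /z/ deletes. → [hidabiajozupuna].
/ribauffoillaotti/: /ff/ is a geminate; the first /f/ deletes. /ll/ is a geminate; the first /l/ deletes. /tt/ is a geminate; the first /t/ deletes. → [ribaufoilaoti].
/hluenniibikkarrao/: /nn/ is a geminate; the first /n/ deletes. /kk/ is a geminate; the first /k/ deletes. /rr/ is a geminate; the first /r/ deletes. → [hlueniibikarao].
/luladirupkukrikwe/: the rule's environment is not met; surfaces unchanged as [luladirupkukrikwe].

hidabiajozupuna, ribaufoilaoti, hlueniibikarao, luladirupkukrikwe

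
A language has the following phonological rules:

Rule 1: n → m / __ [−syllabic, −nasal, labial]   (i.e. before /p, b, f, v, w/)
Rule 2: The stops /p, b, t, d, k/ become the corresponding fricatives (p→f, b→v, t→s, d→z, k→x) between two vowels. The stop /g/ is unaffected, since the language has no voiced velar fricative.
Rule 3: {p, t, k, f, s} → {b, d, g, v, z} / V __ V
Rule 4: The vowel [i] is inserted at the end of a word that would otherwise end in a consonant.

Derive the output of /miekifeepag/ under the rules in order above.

miexiveevagi

Rule 1 (nasal place assimilation): no segment meets the environment; /miekifeepag/ is unchanged.
Rule 2 (intervocalic spirantization): /k/ is a stop between vowels /e/ and /i/, so it spirantizes to the fricative [x]. /p/ is a stop between vowels /e/ and /a/, so it spirantizes to the fricative [f]. /miekifeepag/ → miexifeefag.
Rule 3 (intervocalic voicing): /f/ is a voiceless obstruent between vowels /i/ and /e/, so it voices to [v]. /f/ is a voiceless obstruent between vowels /e/ and /a/, so it voices to [v]. /miexifeefag/ → miexiveevag.
Rule 4 (final i-epenthesis): the form ends in the consonant /g/, so [i] is inserted word-finally. /miexiveevag/ → miexiveevagi.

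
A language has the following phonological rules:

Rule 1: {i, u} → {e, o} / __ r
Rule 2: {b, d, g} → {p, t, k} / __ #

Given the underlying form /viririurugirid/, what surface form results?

vereriorugerit

Rule 1 (pre-rhotic lowering): /i/ is a high vowel immediately before /r/, so it lowers to [e]. /i/ is a high vowel immediately before /r/, so it lowers to [e]. /u/ is a high vowel immediately before /r/, so it lowers to [o]. /i/ is a high vowel immediately before /r/, so it lowers to [e]. /viririurugirid/ → vereriorugerid.
Rule 2 (final devoicing): /d/ is a voiced stop in word-final position, so it devoices to [t]. /vereriorugerid/ → vereriorugerit.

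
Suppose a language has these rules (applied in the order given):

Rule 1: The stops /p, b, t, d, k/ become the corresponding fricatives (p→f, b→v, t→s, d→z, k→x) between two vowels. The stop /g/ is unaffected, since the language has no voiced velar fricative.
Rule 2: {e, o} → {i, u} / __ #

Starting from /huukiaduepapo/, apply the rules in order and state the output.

huuxiazuefafu

Rule 1 (intervocalic spirantization): /k/ is a stop between vowels /u/ and /i/, so it spirantizes to the fricative [x]. /d/ is a stop between vowels /a/ and /u/, so it spirantizes to the fricative [z]. /p/ is a stop between vowels /e/ and /a/, so it spirantizes to the fricative [f]. /p/ is a stop between vowels /a/ and /o/, so it spirantizes to the fricative [f]. /huukiaduepapo/ → huuxiazuefafo.
Rule 2 (final vowel raising): /o/ is a mid vowel in word-final position, so it raises to [u]. /huuxiazuefafo/ → huuxiazuefafu.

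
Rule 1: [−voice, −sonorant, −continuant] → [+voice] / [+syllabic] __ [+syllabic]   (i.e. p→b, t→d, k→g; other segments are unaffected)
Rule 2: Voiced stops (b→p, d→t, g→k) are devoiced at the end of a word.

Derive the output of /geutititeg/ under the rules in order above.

geudididek

Rule 1 (intervocalic voicing): /t/ is a voiceless stop between vowels /u/ and /i/, so it voices to [d]. /t/ is a voiceless stop between vowels /i/ and /i/, so it voices to [d]. /t/ is a voiceless stop between vowels /i/ and /e/, so it voices to [d]. /geutititeg/ → geudidideg.
Rule 2 (final devoicing): /g/ is a voiced stop in word-final position, so it devoices to [k]. /geudidideg/ → geudididek.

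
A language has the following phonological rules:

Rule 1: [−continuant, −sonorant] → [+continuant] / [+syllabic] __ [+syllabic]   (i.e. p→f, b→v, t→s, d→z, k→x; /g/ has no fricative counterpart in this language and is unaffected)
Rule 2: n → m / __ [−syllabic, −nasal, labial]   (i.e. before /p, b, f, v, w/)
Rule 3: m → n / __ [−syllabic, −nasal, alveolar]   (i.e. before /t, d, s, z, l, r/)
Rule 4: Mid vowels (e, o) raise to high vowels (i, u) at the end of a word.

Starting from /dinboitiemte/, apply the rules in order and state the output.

dimboisienti

Rule 1 (intervocalic spirantization): /t/ is a stop between vowels /i/ and /i/, so it spirantizes to the fricative [s]. /dinboitiemte/ → dinboisiemte.
Rule 2 (nasal place assimilation): /n/ precedes the labial consonant /b/, so it assimilates in place to [m]. /dinboisiemte/ → dimboisiemte.
Rule 3 (nasal place assimilation): /m/ precedes the alveolar consonant /t/, so it assimilates in place to [n]. /dimboisiemte/ → dimboisiente.
Rule 4 (final vowel raising): /e/ is a mid vowel in word-final position, so it raises to [i]. /dimboisiente/ → dimboisienti.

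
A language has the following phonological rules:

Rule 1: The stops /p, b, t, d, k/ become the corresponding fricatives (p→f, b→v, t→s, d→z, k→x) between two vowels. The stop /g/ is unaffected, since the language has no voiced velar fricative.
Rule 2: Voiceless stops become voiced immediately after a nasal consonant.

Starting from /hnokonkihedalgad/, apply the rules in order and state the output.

Rule 1 (intervocalic spirantization): /k/ is a stop between vowels /o/ and /o/, so it spirantizes to the fricative [x]. /d/ is a stop between vowels /e/ and /a/, so it spirantizes to the fricative [z]. /hnokonkihedalgad/ → hnoxonkihezalgad.
Rule 2 (post-nasal voicing): /k/ is a voiceless stop immediately after the nasal /n/, so it voices to [g]. /hnoxonkihezalgad/ → hnoxongihezalgad.

hnoxongihezalgad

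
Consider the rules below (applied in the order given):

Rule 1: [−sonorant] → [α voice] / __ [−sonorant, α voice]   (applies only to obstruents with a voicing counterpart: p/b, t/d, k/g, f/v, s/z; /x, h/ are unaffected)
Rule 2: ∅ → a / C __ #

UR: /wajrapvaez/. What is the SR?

wajrabvaeza

Rule 1 (regressive voicing assimilation): /p/ precedes the voiced obstruent /v/, so it voices to [b] by assimilation. /wajrapvaez/ → wajrabvaez.
Rule 2 (final a-epenthesis): the form ends in the consonant /z/, so [a] is inserted word-finally. /wajrabvaez/ → wajrabvaeza.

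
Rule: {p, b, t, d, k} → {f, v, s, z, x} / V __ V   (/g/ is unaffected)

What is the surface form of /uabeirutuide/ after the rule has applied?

uaveirusuize

/b/ is a stop between vowels /a/ and /e/, so it spirantizes to the fricative [v].
/t/ is a stop between vowels /u/ and /u/, so it spirantizes to the fricative [s].
/d/ is a stop between vowels /i/ and /e/, so it spirantizes to the fricative [z].
Surface form: [uaveirusuize].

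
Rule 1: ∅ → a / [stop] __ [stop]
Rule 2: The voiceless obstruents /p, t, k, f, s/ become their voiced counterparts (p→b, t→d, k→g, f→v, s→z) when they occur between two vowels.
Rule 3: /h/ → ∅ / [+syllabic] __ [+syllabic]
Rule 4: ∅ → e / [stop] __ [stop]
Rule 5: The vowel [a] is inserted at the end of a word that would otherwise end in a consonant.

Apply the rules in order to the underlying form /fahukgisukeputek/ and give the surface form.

faugagizugebudeka

Rule 1 (stop-cluster a-epenthesis): /k/ and /g/ form a stop–stop cluster, so [a] is inserted between them. /fahukgisukeputek/ → fahukagisukeputek.
Rule 2 (intervocalic voicing): /k/ is a voiceless obstruent between vowels /u/ and /a/, so it voices to [g]. /s/ is a voiceless obstruent between vowels /i/ and /u/, so it voices to [z]. /k/ is a voiceless obstruent between vowels /u/ and /e/, so it voices to [g]. /p/ is a voiceless obstruent between vowels /e/ and /u/, so it voices to [b]. /t/ is a voiceless obstruent between vowels /u/ and /e/, so it voices to [d]. /fahukagisukeputek/ → fahugagizugebudek.
Rule 3 (intervocalic h-deletion): /h/ occurs between vowels /a/ and /u/, so it deletes. /fahugagizugebudek/ → faugagizugebudek.
Rule 4 (stop-cluster e-epenthesis): no segment meets the environment; /faugagizugebudek/ is unchanged.
Rule 5 (final a-epenthesis): the form ends in the consonant /k/, so [a] is inserted word-finally. /faugagizugebudek/ → faugagizugebudeka.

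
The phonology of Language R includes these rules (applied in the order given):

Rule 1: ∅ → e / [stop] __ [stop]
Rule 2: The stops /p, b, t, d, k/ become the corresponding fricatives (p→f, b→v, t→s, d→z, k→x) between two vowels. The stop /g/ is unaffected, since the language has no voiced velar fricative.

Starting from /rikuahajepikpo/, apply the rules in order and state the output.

rixuahajefixefo

Rule 1 (stop-cluster e-epenthesis): /k/ and /p/ form a stop–stop cluster, so [e] is inserted between them. /rikuahajepikpo/ → rikuahajepikepo.
Rule 2 (intervocalic spirantization): /k/ is a stop between vowels /i/ and /u/, so it spirantizes to the fricative [x]. /p/ is a stop between vowels /e/ and /i/, so it spirantizes to the fricative [f]. /k/ is a stop between vowels /i/ and /e/, so it spirantizes to the fricative [x]. /p/ is a stop between vowels /e/ and /o/, so it spirantizes to the fricative [f]. /rikuahajepikepo/ → rixuahajefixefo.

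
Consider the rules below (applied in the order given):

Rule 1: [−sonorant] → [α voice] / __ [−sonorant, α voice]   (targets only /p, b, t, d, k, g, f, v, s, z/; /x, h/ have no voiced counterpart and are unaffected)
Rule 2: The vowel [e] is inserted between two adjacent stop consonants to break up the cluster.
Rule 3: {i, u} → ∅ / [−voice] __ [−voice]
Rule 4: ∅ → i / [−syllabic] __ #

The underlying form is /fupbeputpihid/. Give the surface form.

Rule 1 (regressive voicing assimilation): /p/ precedes the voiced obstruent /b/, so it voices to [b] by assimilation. /fupbeputpihid/ → fubbeputpihid.
Rule 2 (stop-cluster e-epenthesis): /b/ and /b/ form a stop–stop cluster, so [e] is inserted between them. /t/ and /p/ form a stop–stop cluster, so [e] is inserted between them. /fubbeputpihid/ → fubebeputepihid.
Rule 3 (high vowel syncope): /u/ is a high vowel flanked by voiceless consonants /p/ and /t/, so it deletes. /i/ is a high vowel flanked by voiceless consonants /p/ and /h/, so it deletes. /fubebeputepihid/ → fubebeptephid.
Rule 4 (final i-epenthesis): the form ends in the consonant /d/, so [i] is inserted word-finally. /fubebeptephid/ → fubebeptephidi.

fubebeptephidi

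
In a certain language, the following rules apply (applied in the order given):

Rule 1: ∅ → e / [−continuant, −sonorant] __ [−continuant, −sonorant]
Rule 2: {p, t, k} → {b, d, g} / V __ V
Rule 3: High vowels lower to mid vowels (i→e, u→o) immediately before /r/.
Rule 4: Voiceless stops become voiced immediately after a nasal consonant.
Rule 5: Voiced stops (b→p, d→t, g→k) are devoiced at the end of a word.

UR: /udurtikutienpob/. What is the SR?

Rule 1 (stop-cluster e-epenthesis): no segment meets the environment; /udurtikutienpob/ is unchanged.
Rule 2 (intervocalic voicing): /k/ is a voiceless stop between vowels /i/ and /u/, so it voices to [g]. /t/ is a voiceless stop between vowels /u/ and /i/, so it voices to [d]. /udurtikutienpob/ → udurtigudienpob.
Rule 3 (pre-rhotic lowering): /u/ is a high vowel immediately before /r/, so it lowers to [o]. /udurtigudienpob/ → udortigudienpob.
Rule 4 (post-nasal voicing): /p/ is a voiceless stop immediately after the nasal /n/, so it voices to [b]. /udortigudienpob/ → udortigudienbob.
Rule 5 (final devoicing): /b/ is a voiced stop in word-final position, so it devoices to [p]. /udortigudienbob/ → udortigudienbop.

udortigudienbop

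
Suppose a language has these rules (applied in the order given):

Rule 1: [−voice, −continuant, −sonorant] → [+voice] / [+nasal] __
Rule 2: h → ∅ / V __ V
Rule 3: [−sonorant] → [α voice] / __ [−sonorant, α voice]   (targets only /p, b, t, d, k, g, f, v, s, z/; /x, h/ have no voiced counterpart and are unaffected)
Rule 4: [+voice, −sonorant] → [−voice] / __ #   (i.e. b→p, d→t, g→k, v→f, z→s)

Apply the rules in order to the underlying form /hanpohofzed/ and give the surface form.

Rule 1 (post-nasal voicing): /p/ is a voiceless stop immediately after the nasal /n/, so it voices to [b]. /hanpohofzed/ → hanbohofzed.
Rule 2 (intervocalic h-deletion): /h/ occurs between vowels /o/ and /o/, so it deletes. /hanbohofzed/ → hanboofzed.
Rule 3 (regressive voicing assimilation): /f/ precedes the voiced obstruent /z/, so it voices to [v] by assimilation. /hanboofzed/ → hanboovzed.
Rule 4 (final devoicing): /d/ is a voiced obstruent in word-final position, so it devoices to [t]. /hanboovzed/ → hanboovzet.

hanboovzet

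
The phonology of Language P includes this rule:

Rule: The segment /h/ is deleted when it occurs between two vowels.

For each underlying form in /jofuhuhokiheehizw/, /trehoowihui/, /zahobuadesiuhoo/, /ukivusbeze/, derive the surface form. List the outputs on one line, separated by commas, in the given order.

/jofuhuhokiheehizw/: /h/ occurs between vowels /u/ and /u/, so it deletes. /h/ occurs between vowels /u/ and /o/, so it deletes. /h/ occurs between vowels /i/ and /e/, so it deletes. /h/ occurs between vowels /e/ and /i/, so it deletes. → [jofuuokieeizw].
/trehoowihui/: /h/ occurs between vowels /e/ and /o/, so it deletes. /h/ occurs between vowels /i/ and /u/, so it deletes. → [treoowiui].
/zahobuadesiuhoo/: /h/ occurs between vowels /a/ and /o/, so it deletes. /h/ occurs between vowels /u/ and /o/, so it deletes. → [zaobuadesiuoo].
/ukivusbeze/: the rule's environment is not met; surfaces unchanged as [ukivusbeze].

jofuuokieeizw, treoowiui, zaobuadesiuoo, ukivusbeze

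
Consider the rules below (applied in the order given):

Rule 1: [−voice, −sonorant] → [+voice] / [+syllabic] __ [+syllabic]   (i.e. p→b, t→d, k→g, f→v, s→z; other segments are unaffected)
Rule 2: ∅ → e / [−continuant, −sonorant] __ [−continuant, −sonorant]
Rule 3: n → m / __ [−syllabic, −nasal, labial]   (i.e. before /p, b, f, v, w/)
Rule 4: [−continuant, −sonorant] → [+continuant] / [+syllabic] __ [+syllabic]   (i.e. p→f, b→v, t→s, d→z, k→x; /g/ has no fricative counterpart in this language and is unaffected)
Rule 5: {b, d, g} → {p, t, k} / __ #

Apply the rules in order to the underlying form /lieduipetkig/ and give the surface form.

liezuivesexik

Rule 1 (intervocalic voicing): /p/ is a voiceless obstruent between vowels /i/ and /e/, so it voices to [b]. /lieduipetkig/ → lieduibetkig.
Rule 2 (stop-cluster e-epenthesis): /t/ and /k/ form a stop–stop cluster, so [e] is inserted between them. /lieduibetkig/ → lieduibetekig.
Rule 3 (nasal place assimilation): no segment meets the environment; /lieduibetekig/ is unchanged.
Rule 4 (intervocalic spirantization): /d/ is a stop between vowels /e/ and /u/, so it spirantizes to the fricative [z]. /b/ is a stop between vowels /i/ and /e/, so it spirantizes to the fricative [v]. /t/ is a stop between vowels /e/ and /e/, so it spirantizes to the fricative [s]. /k/ is a stop between vowels /e/ and /i/, so it spirantizes to the fricative [x]. /lieduibetekig/ → liezuivesexig.
Rule 5 (final devoicing): /g/ is a voiced stop in word-final position, so it devoices to [k]. /liezuivesexig/ → liezuivesexik.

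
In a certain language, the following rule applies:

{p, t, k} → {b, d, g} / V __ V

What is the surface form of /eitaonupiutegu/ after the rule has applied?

/t/ is a voiceless stop between vowels /i/ and /a/, so it voices to [d].
/p/ is a voiceless stop between vowels /u/ and /i/, so it voices to [b].
/t/ is a voiceless stop between vowels /u/ and /e/, so it voices to [d].
Surface form: [eidaonubiudegu].

eidaonubiudegu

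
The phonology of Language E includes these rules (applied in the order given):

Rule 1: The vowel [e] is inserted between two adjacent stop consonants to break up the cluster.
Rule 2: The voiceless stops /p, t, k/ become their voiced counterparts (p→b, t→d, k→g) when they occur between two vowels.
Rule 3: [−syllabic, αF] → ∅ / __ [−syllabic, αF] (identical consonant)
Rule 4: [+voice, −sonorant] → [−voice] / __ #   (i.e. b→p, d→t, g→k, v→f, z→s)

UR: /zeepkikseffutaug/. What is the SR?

Rule 1 (stop-cluster e-epenthesis): /p/ and /k/ form a stop–stop cluster, so [e] is inserted between them. /zeepkikseffutaug/ → zeepekikseffutaug.
Rule 2 (intervocalic voicing): /p/ is a voiceless stop between vowels /e/ and /e/, so it voices to [b]. /k/ is a voiceless stop between vowels /e/ and /i/, so it voices to [g]. /t/ is a voiceless stop between vowels /u/ and /a/, so it voices to [d]. /zeepekikseffutaug/ → zeebegikseffudaug.
Rule 3 (degemination): /ff/ is a geminate; the first /f/ deletes. /zeebegikseffudaug/ → zeebegiksefudaug.
Rule 4 (final devoicing): /g/ is a voiced obstruent in word-final position, so it devoices to [k]. /zeebegiksefudaug/ → zeebegiksefudauk.

zeebegiksefudauk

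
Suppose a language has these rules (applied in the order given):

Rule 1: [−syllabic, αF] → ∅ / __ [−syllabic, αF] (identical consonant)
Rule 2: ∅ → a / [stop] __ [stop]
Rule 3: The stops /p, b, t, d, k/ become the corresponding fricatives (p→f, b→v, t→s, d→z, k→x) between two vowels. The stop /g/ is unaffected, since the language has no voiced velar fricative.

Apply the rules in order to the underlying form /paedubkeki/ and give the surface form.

Rule 1 (degemination): no segment meets the environment; /paedubkeki/ is unchanged.
Rule 2 (stop-cluster a-epenthesis): /b/ and /k/ form a stop–stop cluster, so [a] is inserted between them. /paedubkeki/ → paedubakeki.
Rule 3 (intervocalic spirantization): /d/ is a stop between vowels /e/ and /u/, so it spirantizes to the fricative [z]. /b/ is a stop between vowels /u/ and /a/, so it spirantizes to the fricative [v]. /k/ is a stop between vowels /a/ and /e/, so it spirantizes to the fricative [x]. /k/ is a stop between vowels /e/ and /i/, so it spirantizes to the fricative [x]. /paedubakeki/ → paezuvaxexi.

paezuvaxexi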